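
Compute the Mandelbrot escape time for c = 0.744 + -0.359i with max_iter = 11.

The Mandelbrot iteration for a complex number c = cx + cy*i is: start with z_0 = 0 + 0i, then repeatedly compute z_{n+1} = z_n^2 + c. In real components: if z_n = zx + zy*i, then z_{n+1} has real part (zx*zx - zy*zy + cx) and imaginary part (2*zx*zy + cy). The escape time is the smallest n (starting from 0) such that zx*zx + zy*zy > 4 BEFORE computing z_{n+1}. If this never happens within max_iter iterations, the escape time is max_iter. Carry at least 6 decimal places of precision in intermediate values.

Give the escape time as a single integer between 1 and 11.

z_0 = 0 + 0i, c = 0.7440 + -0.3590i
Iter 1: z = 0.7440 + -0.3590i, |z|^2 = 0.6824
Iter 2: z = 1.1687 + -0.8932i, |z|^2 = 2.1635
Iter 3: z = 1.3120 + -2.4467i, |z|^2 = 7.7074
Escaped at iteration 3

Answer: 3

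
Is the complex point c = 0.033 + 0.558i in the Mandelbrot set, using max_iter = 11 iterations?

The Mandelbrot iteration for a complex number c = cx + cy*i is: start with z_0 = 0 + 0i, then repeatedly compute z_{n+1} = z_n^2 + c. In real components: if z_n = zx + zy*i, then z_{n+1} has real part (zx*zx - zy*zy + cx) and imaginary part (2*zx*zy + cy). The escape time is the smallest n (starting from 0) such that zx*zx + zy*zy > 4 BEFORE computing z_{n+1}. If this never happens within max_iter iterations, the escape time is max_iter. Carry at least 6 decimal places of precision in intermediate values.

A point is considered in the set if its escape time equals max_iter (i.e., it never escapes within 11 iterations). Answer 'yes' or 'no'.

z_0 = 0 + 0i, c = 0.0330 + 0.5580i
Iter 1: z = 0.0330 + 0.5580i, |z|^2 = 0.3125
Iter 2: z = -0.2773 + 0.5948i, |z|^2 = 0.4307
Iter 3: z = -0.2439 + 0.2281i, |z|^2 = 0.1116
Iter 4: z = 0.0405 + 0.4467i, |z|^2 = 0.2012
Iter 5: z = -0.1649 + 0.5941i, |z|^2 = 0.3802
Iter 6: z = -0.2928 + 0.3620i, |z|^2 = 0.2168
Iter 7: z = -0.0123 + 0.3460i, |z|^2 = 0.1198
Iter 8: z = -0.0865 + 0.5495i, |z|^2 = 0.3094
Iter 9: z = -0.2614 + 0.4629i, |z|^2 = 0.2826
Iter 10: z = -0.1129 + 0.3160i, |z|^2 = 0.1126
Did not escape in 11 iterations → in set

Answer: yes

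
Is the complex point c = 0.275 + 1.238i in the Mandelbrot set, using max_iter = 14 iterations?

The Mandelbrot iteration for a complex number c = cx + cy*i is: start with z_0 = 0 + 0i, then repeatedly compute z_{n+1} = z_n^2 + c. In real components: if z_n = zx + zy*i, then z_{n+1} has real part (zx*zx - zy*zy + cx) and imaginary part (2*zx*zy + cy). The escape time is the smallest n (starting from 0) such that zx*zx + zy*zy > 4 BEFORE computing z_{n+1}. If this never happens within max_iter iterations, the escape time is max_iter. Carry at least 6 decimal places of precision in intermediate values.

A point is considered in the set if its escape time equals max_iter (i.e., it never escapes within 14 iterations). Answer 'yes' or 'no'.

z_0 = 0 + 0i, c = 0.2750 + 1.2380i
Iter 1: z = 0.2750 + 1.2380i, |z|^2 = 1.6083
Iter 2: z = -1.1820 + 1.9189i, |z|^2 = 5.0793
Escaped at iteration 2

Answer: no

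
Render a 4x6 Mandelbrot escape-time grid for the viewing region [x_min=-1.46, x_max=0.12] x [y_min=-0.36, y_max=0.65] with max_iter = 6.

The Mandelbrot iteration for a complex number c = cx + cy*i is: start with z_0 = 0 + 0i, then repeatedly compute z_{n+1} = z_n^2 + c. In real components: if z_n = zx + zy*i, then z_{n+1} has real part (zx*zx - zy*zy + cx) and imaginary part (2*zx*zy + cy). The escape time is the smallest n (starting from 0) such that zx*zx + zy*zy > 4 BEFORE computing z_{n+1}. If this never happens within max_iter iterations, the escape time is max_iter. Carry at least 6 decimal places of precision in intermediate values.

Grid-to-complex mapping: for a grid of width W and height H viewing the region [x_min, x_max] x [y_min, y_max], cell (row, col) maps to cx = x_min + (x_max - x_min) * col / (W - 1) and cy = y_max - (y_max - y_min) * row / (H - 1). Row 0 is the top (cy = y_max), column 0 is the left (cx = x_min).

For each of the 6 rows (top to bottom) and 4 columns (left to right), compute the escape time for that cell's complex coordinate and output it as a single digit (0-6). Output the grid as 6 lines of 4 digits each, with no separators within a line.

Answer: 3466
3666
5666
6666
6666
5666

Derivation:
(row=0, col=0): c = -1.4600 + 0.6500i → escape time 3
(row=0, col=1): c = -0.9333 + 0.6500i → escape time 4
(row=0, col=2): c = -0.4067 + 0.6500i → escape time 6
(row=0, col=3): c = 0.1200 + 0.6500i → escape time 6
(row=1, col=0): c = -1.4600 + 0.4480i → escape time 3
(row=1, col=1): c = -0.9333 + 0.4480i → escape time 6
(row=1, col=2): c = -0.4067 + 0.4480i → escape time 6
(row=1, col=3): c = 0.1200 + 0.4480i → escape time 6
(row=2, col=0): c = -1.4600 + 0.2460i → escape time 5
(row=2, col=1): c = -0.9333 + 0.2460i → escape time 6
(row=2, col=2): c = -0.4067 + 0.2460i → escape time 6
(row=2, col=3): c = 0.1200 + 0.2460i → escape time 6
(row=3, col=0): c = -1.4600 + 0.0440i → escape time 6
(row=3, col=1): c = -0.9333 + 0.0440i → escape time 6
(row=3, col=2): c = -0.4067 + 0.0440i → escape time 6
(row=3, col=3): c = 0.1200 + 0.0440i → escape time 6
(row=4, col=0): c = -1.4600 + -0.1580i → escape time 6
(row=4, col=1): c = -0.9333 + -0.1580i → escape time 6
(row=4, col=2): c = -0.4067 + -0.1580i → escape time 6
(row=4, col=3): c = 0.1200 + -0.1580i → escape time 6
(row=5, col=0): c = -1.4600 + -0.3600i → escape time 5
(row=5, col=1): c = -0.9333 + -0.3600i → escape time 6
(row=5, col=2): c = -0.4067 + -0.3600i → escape time 6
(row=5, col=3): c = 0.1200 + -0.3600i → escape time 6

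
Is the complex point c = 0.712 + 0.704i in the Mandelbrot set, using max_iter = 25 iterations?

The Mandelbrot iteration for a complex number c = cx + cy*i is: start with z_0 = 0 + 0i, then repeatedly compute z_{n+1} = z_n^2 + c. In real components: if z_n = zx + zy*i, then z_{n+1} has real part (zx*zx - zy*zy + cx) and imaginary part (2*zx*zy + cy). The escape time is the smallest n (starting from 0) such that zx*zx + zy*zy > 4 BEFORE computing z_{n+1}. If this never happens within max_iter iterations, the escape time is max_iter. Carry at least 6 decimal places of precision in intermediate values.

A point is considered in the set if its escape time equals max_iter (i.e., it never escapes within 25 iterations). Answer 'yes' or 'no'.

Answer: no

Derivation:
z_0 = 0 + 0i, c = 0.7120 + 0.7040i
Iter 1: z = 0.7120 + 0.7040i, |z|^2 = 1.0026
Iter 2: z = 0.7233 + 1.7065i, |z|^2 = 3.4353
Iter 3: z = -1.6769 + 3.1727i, |z|^2 = 12.8782
Escaped at iteration 3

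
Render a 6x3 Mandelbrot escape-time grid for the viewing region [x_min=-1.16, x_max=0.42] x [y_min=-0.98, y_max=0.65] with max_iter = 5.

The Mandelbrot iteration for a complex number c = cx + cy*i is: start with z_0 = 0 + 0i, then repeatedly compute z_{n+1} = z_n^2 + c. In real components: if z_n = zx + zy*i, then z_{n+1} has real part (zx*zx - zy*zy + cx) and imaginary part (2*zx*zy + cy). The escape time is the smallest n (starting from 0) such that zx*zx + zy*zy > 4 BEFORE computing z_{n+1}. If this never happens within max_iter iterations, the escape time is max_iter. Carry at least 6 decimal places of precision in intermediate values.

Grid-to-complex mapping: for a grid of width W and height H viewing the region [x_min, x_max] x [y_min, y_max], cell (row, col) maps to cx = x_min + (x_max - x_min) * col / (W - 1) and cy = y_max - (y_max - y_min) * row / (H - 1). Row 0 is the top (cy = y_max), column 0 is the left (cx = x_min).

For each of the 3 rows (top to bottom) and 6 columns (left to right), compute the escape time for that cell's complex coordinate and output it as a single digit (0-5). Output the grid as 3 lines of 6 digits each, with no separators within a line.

Answer: 355555
555555
334543

Derivation:
(row=0, col=0): c = -1.1600 + 0.6500i → escape time 3
(row=0, col=1): c = -0.8440 + 0.6500i → escape time 5
(row=0, col=2): c = -0.5280 + 0.6500i → escape time 5
(row=0, col=3): c = -0.2120 + 0.6500i → escape time 5
(row=0, col=4): c = 0.1040 + 0.6500i → escape time 5
(row=0, col=5): c = 0.4200 + 0.6500i → escape time 5
(row=1, col=0): c = -1.1600 + -0.1650i → escape time 5
(row=1, col=1): c = -0.8440 + -0.1650i → escape time 5
(row=1, col=2): c = -0.5280 + -0.1650i → escape time 5
(row=1, col=3): c = -0.2120 + -0.1650i → escape time 5
(row=1, col=4): c = 0.1040 + -0.1650i → escape time 5
(row=1, col=5): c = 0.4200 + -0.1650i → escape time 5
(row=2, col=0): c = -1.1600 + -0.9800i → escape time 3
(row=2, col=1): c = -0.8440 + -0.9800i → escape time 3
(row=2, col=2): c = -0.5280 + -0.9800i → escape time 4
(row=2, col=3): c = -0.2120 + -0.9800i → escape time 5
(row=2, col=4): c = 0.1040 + -0.9800i → escape time 4
(row=2, col=5): c = 0.4200 + -0.9800i → escape time 3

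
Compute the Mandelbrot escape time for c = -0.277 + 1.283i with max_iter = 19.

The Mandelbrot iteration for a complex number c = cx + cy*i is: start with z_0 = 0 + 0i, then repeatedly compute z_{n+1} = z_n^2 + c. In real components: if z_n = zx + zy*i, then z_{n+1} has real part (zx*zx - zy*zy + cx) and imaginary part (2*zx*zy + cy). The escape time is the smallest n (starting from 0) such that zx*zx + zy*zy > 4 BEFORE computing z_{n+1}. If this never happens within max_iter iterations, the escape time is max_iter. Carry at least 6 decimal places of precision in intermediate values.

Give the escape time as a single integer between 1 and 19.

Answer: 3

Derivation:
z_0 = 0 + 0i, c = -0.2770 + 1.2830i
Iter 1: z = -0.2770 + 1.2830i, |z|^2 = 1.7228
Iter 2: z = -1.8464 + 0.5722i, |z|^2 = 3.7365
Iter 3: z = 2.8046 + -0.8300i, |z|^2 = 8.5548
Escaped at iteration 3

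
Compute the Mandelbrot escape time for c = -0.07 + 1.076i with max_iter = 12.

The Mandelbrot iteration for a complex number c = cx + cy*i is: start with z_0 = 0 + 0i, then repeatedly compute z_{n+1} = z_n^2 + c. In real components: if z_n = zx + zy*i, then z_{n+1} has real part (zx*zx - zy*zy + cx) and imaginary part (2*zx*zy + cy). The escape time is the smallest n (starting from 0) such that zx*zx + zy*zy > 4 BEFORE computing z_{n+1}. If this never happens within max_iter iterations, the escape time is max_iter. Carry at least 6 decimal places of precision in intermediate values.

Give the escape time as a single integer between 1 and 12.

Answer: 5

Derivation:
z_0 = 0 + 0i, c = -0.0700 + 1.0760i
Iter 1: z = -0.0700 + 1.0760i, |z|^2 = 1.1627
Iter 2: z = -1.2229 + 0.9254i, |z|^2 = 2.3517
Iter 3: z = 0.5691 + -1.1872i, |z|^2 = 1.7334
Iter 4: z = -1.1555 + -0.2754i, |z|^2 = 1.4111
Iter 5: z = 1.1894 + 1.7124i, |z|^2 = 4.3469
Escaped at iteration 5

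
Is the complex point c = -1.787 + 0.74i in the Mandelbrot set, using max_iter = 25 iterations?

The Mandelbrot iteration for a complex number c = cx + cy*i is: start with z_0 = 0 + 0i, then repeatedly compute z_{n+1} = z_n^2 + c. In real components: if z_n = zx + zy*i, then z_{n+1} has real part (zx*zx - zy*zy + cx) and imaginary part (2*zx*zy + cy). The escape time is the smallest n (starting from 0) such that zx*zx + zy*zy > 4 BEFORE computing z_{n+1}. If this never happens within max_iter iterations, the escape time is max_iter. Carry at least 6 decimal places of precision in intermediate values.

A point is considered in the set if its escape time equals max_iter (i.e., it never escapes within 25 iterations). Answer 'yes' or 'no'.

z_0 = 0 + 0i, c = -1.7870 + 0.7400i
Iter 1: z = -1.7870 + 0.7400i, |z|^2 = 3.7410
Iter 2: z = 0.8588 + -1.9048i, |z|^2 = 4.3656
Escaped at iteration 2

Answer: no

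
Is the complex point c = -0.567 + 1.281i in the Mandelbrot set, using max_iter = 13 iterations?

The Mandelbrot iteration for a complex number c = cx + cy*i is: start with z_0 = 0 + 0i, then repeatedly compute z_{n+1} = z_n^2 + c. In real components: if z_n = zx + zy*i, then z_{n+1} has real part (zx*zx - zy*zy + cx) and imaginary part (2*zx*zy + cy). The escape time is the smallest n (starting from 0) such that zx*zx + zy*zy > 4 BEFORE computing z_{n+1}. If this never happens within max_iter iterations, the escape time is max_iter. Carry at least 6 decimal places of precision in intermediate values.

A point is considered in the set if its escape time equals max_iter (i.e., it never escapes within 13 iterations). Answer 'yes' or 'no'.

Answer: no

Derivation:
z_0 = 0 + 0i, c = -0.5670 + 1.2810i
Iter 1: z = -0.5670 + 1.2810i, |z|^2 = 1.9624
Iter 2: z = -1.8865 + -0.1717i, |z|^2 = 3.5882
Iter 3: z = 2.9623 + 1.9286i, |z|^2 = 12.4949
Escaped at iteration 3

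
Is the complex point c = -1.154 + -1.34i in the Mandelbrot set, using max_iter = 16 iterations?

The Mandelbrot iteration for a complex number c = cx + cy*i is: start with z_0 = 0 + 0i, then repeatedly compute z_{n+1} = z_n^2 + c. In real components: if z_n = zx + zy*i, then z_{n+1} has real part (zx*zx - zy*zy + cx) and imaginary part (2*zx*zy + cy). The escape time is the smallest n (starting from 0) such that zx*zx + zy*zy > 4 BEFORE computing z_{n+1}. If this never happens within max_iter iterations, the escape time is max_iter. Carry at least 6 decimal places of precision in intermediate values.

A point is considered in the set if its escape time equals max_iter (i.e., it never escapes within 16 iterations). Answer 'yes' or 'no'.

z_0 = 0 + 0i, c = -1.1540 + -1.3400i
Iter 1: z = -1.1540 + -1.3400i, |z|^2 = 3.1273
Iter 2: z = -1.6179 + 1.7527i, |z|^2 = 5.6896
Escaped at iteration 2

Answer: no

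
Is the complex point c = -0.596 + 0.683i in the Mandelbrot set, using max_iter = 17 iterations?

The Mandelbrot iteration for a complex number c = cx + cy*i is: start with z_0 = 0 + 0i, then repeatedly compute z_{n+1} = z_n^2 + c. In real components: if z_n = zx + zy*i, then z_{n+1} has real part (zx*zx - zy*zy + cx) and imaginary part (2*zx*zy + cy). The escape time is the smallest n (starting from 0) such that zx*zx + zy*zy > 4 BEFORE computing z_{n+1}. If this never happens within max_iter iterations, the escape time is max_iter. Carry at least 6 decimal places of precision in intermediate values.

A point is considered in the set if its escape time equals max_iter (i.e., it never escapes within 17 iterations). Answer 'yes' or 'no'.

Answer: no

Derivation:
z_0 = 0 + 0i, c = -0.5960 + 0.6830i
Iter 1: z = -0.5960 + 0.6830i, |z|^2 = 0.8217
Iter 2: z = -0.7073 + -0.1311i, |z|^2 = 0.5174
Iter 3: z = -0.1130 + 0.8685i, |z|^2 = 0.7670
Iter 4: z = -1.3375 + 0.4868i, |z|^2 = 2.0259
Iter 5: z = 0.9560 + -0.6192i, |z|^2 = 1.2974
Iter 6: z = -0.0654 + -0.5009i, |z|^2 = 0.2552
Iter 7: z = -0.8426 + 0.7485i, |z|^2 = 1.2703
Iter 8: z = -0.4463 + -0.5784i, |z|^2 = 0.5338
Iter 9: z = -0.7314 + 1.1993i, |z|^2 = 1.9733
Iter 10: z = -1.4993 + -1.0714i, |z|^2 = 3.3959
Iter 11: z = 0.5040 + 3.8958i, |z|^2 = 15.4315
Escaped at iteration 11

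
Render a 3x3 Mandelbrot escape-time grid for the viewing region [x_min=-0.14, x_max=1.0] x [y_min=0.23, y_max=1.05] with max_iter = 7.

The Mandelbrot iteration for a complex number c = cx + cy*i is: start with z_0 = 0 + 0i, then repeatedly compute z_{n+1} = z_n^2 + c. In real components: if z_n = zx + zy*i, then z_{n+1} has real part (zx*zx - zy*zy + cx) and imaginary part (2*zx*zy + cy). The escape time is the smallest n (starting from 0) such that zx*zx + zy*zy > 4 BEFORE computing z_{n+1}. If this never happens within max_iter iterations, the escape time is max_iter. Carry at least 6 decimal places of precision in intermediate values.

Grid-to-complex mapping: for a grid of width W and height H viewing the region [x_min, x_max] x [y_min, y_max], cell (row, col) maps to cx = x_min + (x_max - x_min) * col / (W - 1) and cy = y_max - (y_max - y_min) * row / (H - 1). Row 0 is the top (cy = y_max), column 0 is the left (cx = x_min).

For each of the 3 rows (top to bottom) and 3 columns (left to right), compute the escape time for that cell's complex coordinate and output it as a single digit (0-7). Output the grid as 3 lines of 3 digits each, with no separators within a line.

Answer: 722
762
772

Derivation:
(row=0, col=0): c = -0.1400 + 1.0500i → escape time 7
(row=0, col=1): c = 0.4300 + 1.0500i → escape time 2
(row=0, col=2): c = 1.0000 + 1.0500i → escape time 2
(row=1, col=0): c = -0.1400 + 0.6400i → escape time 7
(row=1, col=1): c = 0.4300 + 0.6400i → escape time 6
(row=1, col=2): c = 1.0000 + 0.6400i → escape time 2
(row=2, col=0): c = -0.1400 + 0.2300i → escape time 7
(row=2, col=1): c = 0.4300 + 0.2300i → escape time 7
(row=2, col=2): c = 1.0000 + 0.2300i → escape time 2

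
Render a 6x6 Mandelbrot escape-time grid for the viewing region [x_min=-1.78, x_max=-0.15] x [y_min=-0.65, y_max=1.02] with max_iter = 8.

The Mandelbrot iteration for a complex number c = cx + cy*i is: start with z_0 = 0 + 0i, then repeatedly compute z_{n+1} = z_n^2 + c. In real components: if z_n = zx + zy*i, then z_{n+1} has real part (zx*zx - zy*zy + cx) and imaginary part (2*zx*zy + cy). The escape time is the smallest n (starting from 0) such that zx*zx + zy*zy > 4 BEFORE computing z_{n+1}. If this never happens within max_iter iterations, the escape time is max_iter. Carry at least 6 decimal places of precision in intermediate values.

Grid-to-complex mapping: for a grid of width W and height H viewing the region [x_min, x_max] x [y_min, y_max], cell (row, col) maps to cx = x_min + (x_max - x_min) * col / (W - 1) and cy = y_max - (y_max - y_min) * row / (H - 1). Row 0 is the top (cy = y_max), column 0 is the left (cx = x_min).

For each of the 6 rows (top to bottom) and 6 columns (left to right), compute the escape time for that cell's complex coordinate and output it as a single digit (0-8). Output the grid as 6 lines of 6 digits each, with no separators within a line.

(row=0, col=0): c = -1.7800 + 1.0200i → escape time 1
(row=0, col=1): c = -1.4540 + 1.0200i → escape time 3
(row=0, col=2): c = -1.1280 + 1.0200i → escape time 3
(row=0, col=3): c = -0.8020 + 1.0200i → escape time 3
(row=0, col=4): c = -0.4760 + 1.0200i → escape time 4
(row=0, col=5): c = -0.1500 + 1.0200i → escape time 8
(row=1, col=0): c = -1.7800 + 0.6860i → escape time 3
(row=1, col=1): c = -1.4540 + 0.6860i → escape time 3
(row=1, col=2): c = -1.1280 + 0.6860i → escape time 3
(row=1, col=3): c = -0.8020 + 0.6860i → escape time 4
(row=1, col=4): c = -0.4760 + 0.6860i → escape time 8
(row=1, col=5): c = -0.1500 + 0.6860i → escape time 8
(row=2, col=0): c = -1.7800 + 0.3520i → escape time 3
(row=2, col=1): c = -1.4540 + 0.3520i → escape time 5
(row=2, col=2): c = -1.1280 + 0.3520i → escape time 8
(row=2, col=3): c = -0.8020 + 0.3520i → escape time 8
(row=2, col=4): c = -0.4760 + 0.3520i → escape time 8
(row=2, col=5): c = -0.1500 + 0.3520i → escape time 8
(row=3, col=0): c = -1.7800 + 0.0180i → escape time 8
(row=3, col=1): c = -1.4540 + 0.0180i → escape time 8
(row=3, col=2): c = -1.1280 + 0.0180i → escape time 8
(row=3, col=3): c = -0.8020 + 0.0180i → escape time 8
(row=3, col=4): c = -0.4760 + 0.0180i → escape time 8
(row=3, col=5): c = -0.1500 + 0.0180i → escape time 8
(row=4, col=0): c = -1.7800 + -0.3160i → escape time 4
(row=4, col=1): c = -1.4540 + -0.3160i → escape time 5
(row=4, col=2): c = -1.1280 + -0.3160i → escape time 8
(row=4, col=3): c = -0.8020 + -0.3160i → escape time 8
(row=4, col=4): c = -0.4760 + -0.3160i → escape time 8
(row=4, col=5): c = -0.1500 + -0.3160i → escape time 8
(row=5, col=0): c = -1.7800 + -0.6500i → escape time 3
(row=5, col=1): c = -1.4540 + -0.6500i → escape time 3
(row=5, col=2): c = -1.1280 + -0.6500i → escape time 3
(row=5, col=3): c = -0.8020 + -0.6500i → escape time 5
(row=5, col=4): c = -0.4760 + -0.6500i → escape time 8
(row=5, col=5): c = -0.1500 + -0.6500i → escape time 8

Answer: 133348
333488
358888
888888
458888
333588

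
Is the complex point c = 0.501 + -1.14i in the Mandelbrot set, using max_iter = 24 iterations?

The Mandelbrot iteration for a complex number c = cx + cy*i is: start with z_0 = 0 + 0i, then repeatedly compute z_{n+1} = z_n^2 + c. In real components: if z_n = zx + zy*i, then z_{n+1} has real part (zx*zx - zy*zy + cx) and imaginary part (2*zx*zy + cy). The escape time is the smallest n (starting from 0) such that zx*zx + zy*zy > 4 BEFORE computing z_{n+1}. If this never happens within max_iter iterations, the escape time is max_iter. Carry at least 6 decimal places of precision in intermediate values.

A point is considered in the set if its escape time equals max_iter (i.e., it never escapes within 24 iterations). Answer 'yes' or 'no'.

z_0 = 0 + 0i, c = 0.5010 + -1.1400i
Iter 1: z = 0.5010 + -1.1400i, |z|^2 = 1.5506
Iter 2: z = -0.5476 + -2.2823i, |z|^2 = 5.5087
Escaped at iteration 2

Answer: no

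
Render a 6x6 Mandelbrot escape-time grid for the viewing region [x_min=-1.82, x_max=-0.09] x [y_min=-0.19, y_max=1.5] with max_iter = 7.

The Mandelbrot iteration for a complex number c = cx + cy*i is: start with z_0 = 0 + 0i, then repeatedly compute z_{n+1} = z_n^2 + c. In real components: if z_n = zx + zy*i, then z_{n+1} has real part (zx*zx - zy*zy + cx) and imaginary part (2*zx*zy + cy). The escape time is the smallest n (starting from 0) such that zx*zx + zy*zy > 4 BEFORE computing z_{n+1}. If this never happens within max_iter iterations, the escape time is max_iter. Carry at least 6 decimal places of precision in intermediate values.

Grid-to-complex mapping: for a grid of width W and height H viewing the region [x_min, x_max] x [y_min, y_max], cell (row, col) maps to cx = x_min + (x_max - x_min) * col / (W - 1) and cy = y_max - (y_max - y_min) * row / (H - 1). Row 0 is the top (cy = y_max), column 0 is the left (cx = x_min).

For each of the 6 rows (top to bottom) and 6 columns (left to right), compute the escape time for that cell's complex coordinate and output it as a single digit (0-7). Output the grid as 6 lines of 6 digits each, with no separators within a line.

Answer: 112222
123334
233457
335677
467777
457777

Derivation:
(row=0, col=0): c = -1.8200 + 1.5000i → escape time 1
(row=0, col=1): c = -1.4740 + 1.5000i → escape time 1
(row=0, col=2): c = -1.1280 + 1.5000i → escape time 2
(row=0, col=3): c = -0.7820 + 1.5000i → escape time 2
(row=0, col=4): c = -0.4360 + 1.5000i → escape time 2
(row=0, col=5): c = -0.0900 + 1.5000i → escape time 2
(row=1, col=0): c = -1.8200 + 1.1620i → escape time 1
(row=1, col=1): c = -1.4740 + 1.1620i → escape time 2
(row=1, col=2): c = -1.1280 + 1.1620i → escape time 3
(row=1, col=3): c = -0.7820 + 1.1620i → escape time 3
(row=1, col=4): c = -0.4360 + 1.1620i → escape time 3
(row=1, col=5): c = -0.0900 + 1.1620i → escape time 4
(row=2, col=0): c = -1.8200 + 0.8240i → escape time 2
(row=2, col=1): c = -1.4740 + 0.8240i → escape time 3
(row=2, col=2): c = -1.1280 + 0.8240i → escape time 3
(row=2, col=3): c = -0.7820 + 0.8240i → escape time 4
(row=2, col=4): c = -0.4360 + 0.8240i → escape time 5
(row=2, col=5): c = -0.0900 + 0.8240i → escape time 7
(row=3, col=0): c = -1.8200 + 0.4860i → escape time 3
(row=3, col=1): c = -1.4740 + 0.4860i → escape time 3
(row=3, col=2): c = -1.1280 + 0.4860i → escape time 5
(row=3, col=3): c = -0.7820 + 0.4860i → escape time 6
(row=3, col=4): c = -0.4360 + 0.4860i → escape time 7
(row=3, col=5): c = -0.0900 + 0.4860i → escape time 7
(row=4, col=0): c = -1.8200 + 0.1480i → escape time 4
(row=4, col=1): c = -1.4740 + 0.1480i → escape time 6
(row=4, col=2): c = -1.1280 + 0.1480i → escape time 7
(row=4, col=3): c = -0.7820 + 0.1480i → escape time 7
(row=4, col=4): c = -0.4360 + 0.1480i → escape time 7
(row=4, col=5): c = -0.0900 + 0.1480i → escape time 7
(row=5, col=0): c = -1.8200 + -0.1900i → escape time 4
(row=5, col=1): c = -1.4740 + -0.1900i → escape time 5
(row=5, col=2): c = -1.1280 + -0.1900i → escape time 7
(row=5, col=3): c = -0.7820 + -0.1900i → escape time 7
(row=5, col=4): c = -0.4360 + -0.1900i → escape time 7
(row=5, col=5): c = -0.0900 + -0.1900i → escape time 7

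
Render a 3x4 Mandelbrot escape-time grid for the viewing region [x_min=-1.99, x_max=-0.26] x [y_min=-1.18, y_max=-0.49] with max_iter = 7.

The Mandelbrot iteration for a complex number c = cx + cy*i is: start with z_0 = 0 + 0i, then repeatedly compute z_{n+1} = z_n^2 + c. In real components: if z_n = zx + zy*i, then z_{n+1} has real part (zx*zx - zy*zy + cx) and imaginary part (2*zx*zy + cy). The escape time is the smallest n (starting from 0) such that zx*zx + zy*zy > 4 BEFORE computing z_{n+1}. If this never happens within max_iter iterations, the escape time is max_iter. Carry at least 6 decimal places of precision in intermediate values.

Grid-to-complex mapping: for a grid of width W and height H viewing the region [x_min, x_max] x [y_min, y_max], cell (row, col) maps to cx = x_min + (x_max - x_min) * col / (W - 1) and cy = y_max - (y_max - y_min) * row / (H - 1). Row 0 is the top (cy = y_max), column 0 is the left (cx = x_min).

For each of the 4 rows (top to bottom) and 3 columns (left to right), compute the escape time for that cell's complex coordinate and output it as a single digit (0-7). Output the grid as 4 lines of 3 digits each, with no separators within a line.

(row=0, col=0): c = -1.9900 + -0.4900i → escape time 1
(row=0, col=1): c = -1.1250 + -0.4900i → escape time 5
(row=0, col=2): c = -0.2600 + -0.4900i → escape time 7
(row=1, col=0): c = -1.9900 + -0.7200i → escape time 1
(row=1, col=1): c = -1.1250 + -0.7200i → escape time 3
(row=1, col=2): c = -0.2600 + -0.7200i → escape time 7
(row=2, col=0): c = -1.9900 + -0.9500i → escape time 1
(row=2, col=1): c = -1.1250 + -0.9500i → escape time 3
(row=2, col=2): c = -0.2600 + -0.9500i → escape time 6
(row=3, col=0): c = -1.9900 + -1.1800i → escape time 1
(row=3, col=1): c = -1.1250 + -1.1800i → escape time 3
(row=3, col=2): c = -0.2600 + -1.1800i → escape time 3

Answer: 157
137
136
133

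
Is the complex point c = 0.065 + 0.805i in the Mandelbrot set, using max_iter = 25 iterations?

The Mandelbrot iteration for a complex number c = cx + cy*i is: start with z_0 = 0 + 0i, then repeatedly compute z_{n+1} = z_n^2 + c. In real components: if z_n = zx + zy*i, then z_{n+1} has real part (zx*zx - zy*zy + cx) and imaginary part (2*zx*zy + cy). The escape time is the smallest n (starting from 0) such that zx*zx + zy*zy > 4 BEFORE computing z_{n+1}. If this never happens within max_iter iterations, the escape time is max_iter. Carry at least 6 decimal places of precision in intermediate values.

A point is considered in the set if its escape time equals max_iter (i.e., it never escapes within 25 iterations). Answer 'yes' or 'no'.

Answer: no

Derivation:
z_0 = 0 + 0i, c = 0.0650 + 0.8050i
Iter 1: z = 0.0650 + 0.8050i, |z|^2 = 0.6523
Iter 2: z = -0.5788 + 0.9097i, |z|^2 = 1.1625
Iter 3: z = -0.4275 + -0.2480i, |z|^2 = 0.2442
Iter 4: z = 0.1862 + 1.0170i, |z|^2 = 1.0690
Iter 5: z = -0.9347 + 1.1838i, |z|^2 = 2.2749
Iter 6: z = -0.4627 + -1.4078i, |z|^2 = 2.1961
Iter 7: z = -1.7029 + 2.1077i, |z|^2 = 7.3426
Escaped at iteration 7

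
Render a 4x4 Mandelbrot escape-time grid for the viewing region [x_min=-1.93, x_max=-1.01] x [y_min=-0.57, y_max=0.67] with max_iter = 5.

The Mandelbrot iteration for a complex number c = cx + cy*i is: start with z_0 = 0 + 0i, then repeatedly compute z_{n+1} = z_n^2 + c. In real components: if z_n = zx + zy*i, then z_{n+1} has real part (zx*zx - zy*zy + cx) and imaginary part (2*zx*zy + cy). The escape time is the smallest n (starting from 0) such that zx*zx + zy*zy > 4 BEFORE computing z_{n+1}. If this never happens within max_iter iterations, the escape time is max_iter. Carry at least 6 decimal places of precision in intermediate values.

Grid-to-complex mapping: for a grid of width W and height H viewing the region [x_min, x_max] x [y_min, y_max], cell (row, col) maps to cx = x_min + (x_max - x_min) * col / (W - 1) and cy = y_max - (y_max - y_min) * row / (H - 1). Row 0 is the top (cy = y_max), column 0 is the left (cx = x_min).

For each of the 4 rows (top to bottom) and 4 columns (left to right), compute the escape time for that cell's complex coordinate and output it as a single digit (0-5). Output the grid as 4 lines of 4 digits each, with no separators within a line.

(row=0, col=0): c = -1.9300 + 0.6700i → escape time 1
(row=0, col=1): c = -1.6233 + 0.6700i → escape time 3
(row=0, col=2): c = -1.3167 + 0.6700i → escape time 3
(row=0, col=3): c = -1.0100 + 0.6700i → escape time 4
(row=1, col=0): c = -1.9300 + 0.2567i → escape time 3
(row=1, col=1): c = -1.6233 + 0.2567i → escape time 4
(row=1, col=2): c = -1.3167 + 0.2567i → escape time 5
(row=1, col=3): c = -1.0100 + 0.2567i → escape time 5
(row=2, col=0): c = -1.9300 + -0.1567i → escape time 4
(row=2, col=1): c = -1.6233 + -0.1567i → escape time 5
(row=2, col=2): c = -1.3167 + -0.1567i → escape time 5
(row=2, col=3): c = -1.0100 + -0.1567i → escape time 5
(row=3, col=0): c = -1.9300 + -0.5700i → escape time 1
(row=3, col=1): c = -1.6233 + -0.5700i → escape time 3
(row=3, col=2): c = -1.3167 + -0.5700i → escape time 3
(row=3, col=3): c = -1.0100 + -0.5700i → escape time 5

Answer: 1334
3455
4555
1335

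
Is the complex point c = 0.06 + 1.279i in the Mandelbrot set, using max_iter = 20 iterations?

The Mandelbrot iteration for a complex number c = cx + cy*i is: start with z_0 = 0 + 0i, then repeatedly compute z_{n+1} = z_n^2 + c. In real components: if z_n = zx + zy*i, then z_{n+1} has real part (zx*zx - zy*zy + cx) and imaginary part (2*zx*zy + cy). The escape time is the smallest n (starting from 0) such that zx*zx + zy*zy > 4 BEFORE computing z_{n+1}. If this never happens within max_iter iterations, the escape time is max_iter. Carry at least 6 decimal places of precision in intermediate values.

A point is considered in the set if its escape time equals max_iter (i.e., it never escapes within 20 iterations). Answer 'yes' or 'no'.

Answer: no

Derivation:
z_0 = 0 + 0i, c = 0.0600 + 1.2790i
Iter 1: z = 0.0600 + 1.2790i, |z|^2 = 1.6394
Iter 2: z = -1.5722 + 1.4325i, |z|^2 = 4.5239
Escaped at iteration 2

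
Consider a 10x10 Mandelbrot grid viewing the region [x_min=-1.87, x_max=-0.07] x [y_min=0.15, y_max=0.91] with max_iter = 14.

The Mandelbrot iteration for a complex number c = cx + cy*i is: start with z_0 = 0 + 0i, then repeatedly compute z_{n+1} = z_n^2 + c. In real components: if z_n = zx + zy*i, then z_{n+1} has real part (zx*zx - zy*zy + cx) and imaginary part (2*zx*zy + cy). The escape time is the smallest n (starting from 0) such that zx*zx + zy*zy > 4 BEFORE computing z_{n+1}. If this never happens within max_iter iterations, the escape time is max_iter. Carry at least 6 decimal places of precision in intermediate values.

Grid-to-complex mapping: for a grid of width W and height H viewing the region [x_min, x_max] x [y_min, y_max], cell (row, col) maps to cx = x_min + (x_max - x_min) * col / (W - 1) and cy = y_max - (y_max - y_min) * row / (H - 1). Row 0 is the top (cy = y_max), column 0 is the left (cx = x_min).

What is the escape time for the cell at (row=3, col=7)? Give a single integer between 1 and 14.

Answer: 10

Derivation:
z_0 = 0 + 0i, c = -0.4700 + 0.6567i
Iter 1: z = -0.4700 + 0.6567i, |z|^2 = 0.6521
Iter 2: z = -0.6803 + 0.0394i, |z|^2 = 0.4644
Iter 3: z = -0.0087 + 0.6031i, |z|^2 = 0.3638
Iter 4: z = -0.8336 + 0.6461i, |z|^2 = 1.1124
Iter 5: z = -0.1926 + -0.4206i, |z|^2 = 0.2140
Iter 6: z = -0.6098 + 0.8187i, |z|^2 = 1.0421
Iter 7: z = -0.7684 + -0.3418i, |z|^2 = 0.7072
Iter 8: z = 0.0036 + 1.1819i, |z|^2 = 1.3969
Iter 9: z = -1.8669 + 0.6652i, |z|^2 = 3.9276
Iter 10: z = 2.5727 + -1.8269i, |z|^2 = 9.9565
Escaped at iteration 10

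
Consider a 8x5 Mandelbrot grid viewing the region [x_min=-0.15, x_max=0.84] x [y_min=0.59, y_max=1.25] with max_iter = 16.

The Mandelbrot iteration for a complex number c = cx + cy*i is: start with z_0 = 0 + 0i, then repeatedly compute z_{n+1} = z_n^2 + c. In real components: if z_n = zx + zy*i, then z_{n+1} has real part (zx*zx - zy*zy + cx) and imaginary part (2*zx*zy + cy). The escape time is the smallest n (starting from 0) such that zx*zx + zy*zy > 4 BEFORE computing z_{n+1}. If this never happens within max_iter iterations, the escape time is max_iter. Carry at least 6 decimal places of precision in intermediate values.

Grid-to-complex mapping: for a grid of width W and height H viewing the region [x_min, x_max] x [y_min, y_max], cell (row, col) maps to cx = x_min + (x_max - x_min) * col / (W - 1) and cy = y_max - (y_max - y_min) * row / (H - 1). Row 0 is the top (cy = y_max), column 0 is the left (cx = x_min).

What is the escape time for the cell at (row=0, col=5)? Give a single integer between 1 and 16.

z_0 = 0 + 0i, c = 0.5571 + 1.2500i
Iter 1: z = 0.5571 + 1.2500i, |z|^2 = 1.8729
Iter 2: z = -0.6949 + 2.6429i, |z|^2 = 7.4676
Escaped at iteration 2

Answer: 2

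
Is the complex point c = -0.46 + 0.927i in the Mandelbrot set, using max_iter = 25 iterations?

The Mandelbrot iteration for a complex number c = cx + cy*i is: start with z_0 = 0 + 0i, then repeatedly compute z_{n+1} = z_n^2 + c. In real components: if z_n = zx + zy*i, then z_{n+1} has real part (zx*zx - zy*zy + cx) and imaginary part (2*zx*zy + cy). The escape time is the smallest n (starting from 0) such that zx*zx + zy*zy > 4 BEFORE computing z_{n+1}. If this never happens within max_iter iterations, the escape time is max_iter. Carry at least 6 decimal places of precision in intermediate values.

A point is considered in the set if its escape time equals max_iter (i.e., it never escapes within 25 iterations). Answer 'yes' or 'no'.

Answer: no

Derivation:
z_0 = 0 + 0i, c = -0.4600 + 0.9270i
Iter 1: z = -0.4600 + 0.9270i, |z|^2 = 1.0709
Iter 2: z = -1.1077 + 0.0742i, |z|^2 = 1.2326
Iter 3: z = 0.7616 + 0.7627i, |z|^2 = 1.1617
Iter 4: z = -0.4617 + 2.0887i, |z|^2 = 4.5758
Escaped at iteration 4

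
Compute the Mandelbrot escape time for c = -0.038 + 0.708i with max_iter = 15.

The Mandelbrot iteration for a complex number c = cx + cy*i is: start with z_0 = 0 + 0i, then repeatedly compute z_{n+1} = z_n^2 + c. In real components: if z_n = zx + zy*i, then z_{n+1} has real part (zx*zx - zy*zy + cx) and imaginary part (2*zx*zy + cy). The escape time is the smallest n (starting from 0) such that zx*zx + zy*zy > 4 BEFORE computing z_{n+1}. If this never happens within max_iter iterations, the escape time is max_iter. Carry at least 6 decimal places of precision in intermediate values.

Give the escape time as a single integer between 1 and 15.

z_0 = 0 + 0i, c = -0.0380 + 0.7080i
Iter 1: z = -0.0380 + 0.7080i, |z|^2 = 0.5027
Iter 2: z = -0.5378 + 0.6542i, |z|^2 = 0.7172
Iter 3: z = -0.1767 + 0.0043i, |z|^2 = 0.0312
Iter 4: z = -0.0068 + 0.7065i, |z|^2 = 0.4991
Iter 5: z = -0.5371 + 0.6984i, |z|^2 = 0.7762
Iter 6: z = -0.2373 + -0.0422i, |z|^2 = 0.0581
Iter 7: z = 0.0166 + 0.7280i, |z|^2 = 0.5303
Iter 8: z = -0.5677 + 0.7321i, |z|^2 = 0.8583
Iter 9: z = -0.2517 + -0.1233i, |z|^2 = 0.0785
Iter 10: z = 0.0101 + 0.7700i, |z|^2 = 0.5931
Iter 11: z = -0.6309 + 0.7236i, |z|^2 = 0.9216
Iter 12: z = -0.1636 + -0.2050i, |z|^2 = 0.0688
Iter 13: z = -0.0533 + 0.7751i, |z|^2 = 0.6036
Iter 14: z = -0.6359 + 0.6254i, |z|^2 = 0.7956

Answer: 15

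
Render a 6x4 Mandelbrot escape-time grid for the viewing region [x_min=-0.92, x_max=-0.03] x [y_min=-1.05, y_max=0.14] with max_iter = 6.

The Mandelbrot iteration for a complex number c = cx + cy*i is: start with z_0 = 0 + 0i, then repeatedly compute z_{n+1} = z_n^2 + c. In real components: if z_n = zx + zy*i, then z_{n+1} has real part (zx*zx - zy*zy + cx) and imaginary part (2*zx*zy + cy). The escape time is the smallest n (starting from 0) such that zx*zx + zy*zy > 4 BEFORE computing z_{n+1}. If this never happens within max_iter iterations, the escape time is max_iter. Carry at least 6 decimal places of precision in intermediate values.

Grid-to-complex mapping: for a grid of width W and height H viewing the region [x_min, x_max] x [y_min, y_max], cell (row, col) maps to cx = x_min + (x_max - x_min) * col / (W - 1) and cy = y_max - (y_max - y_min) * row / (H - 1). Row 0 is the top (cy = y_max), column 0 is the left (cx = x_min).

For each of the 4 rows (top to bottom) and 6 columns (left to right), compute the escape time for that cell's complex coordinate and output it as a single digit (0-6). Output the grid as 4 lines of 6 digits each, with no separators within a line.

Answer: 666666
666666
456666
334466

Derivation:
(row=0, col=0): c = -0.9200 + 0.1400i → escape time 6
(row=0, col=1): c = -0.7420 + 0.1400i → escape time 6
(row=0, col=2): c = -0.5640 + 0.1400i → escape time 6
(row=0, col=3): c = -0.3860 + 0.1400i → escape time 6
(row=0, col=4): c = -0.2080 + 0.1400i → escape time 6
(row=0, col=5): c = -0.0300 + 0.1400i → escape time 6
(row=1, col=0): c = -0.9200 + -0.2567i → escape time 6
(row=1, col=1): c = -0.7420 + -0.2567i → escape time 6
(row=1, col=2): c = -0.5640 + -0.2567i → escape time 6
(row=1, col=3): c = -0.3860 + -0.2567i → escape time 6
(row=1, col=4): c = -0.2080 + -0.2567i → escape time 6
(row=1, col=5): c = -0.0300 + -0.2567i → escape time 6
(row=2, col=0): c = -0.9200 + -0.6533i → escape time 4
(row=2, col=1): c = -0.7420 + -0.6533i → escape time 5
(row=2, col=2): c = -0.5640 + -0.6533i → escape time 6
(row=2, col=3): c = -0.3860 + -0.6533i → escape time 6
(row=2, col=4): c = -0.2080 + -0.6533i → escape time 6
(row=2, col=5): c = -0.0300 + -0.6533i → escape time 6
(row=3, col=0): c = -0.9200 + -1.0500i → escape time 3
(row=3, col=1): c = -0.7420 + -1.0500i → escape time 3
(row=3, col=2): c = -0.5640 + -1.0500i → escape time 4
(row=3, col=3): c = -0.3860 + -1.0500i → escape time 4
(row=3, col=4): c = -0.2080 + -1.0500i → escape time 6
(row=3, col=5): c = -0.0300 + -1.0500i → escape time 6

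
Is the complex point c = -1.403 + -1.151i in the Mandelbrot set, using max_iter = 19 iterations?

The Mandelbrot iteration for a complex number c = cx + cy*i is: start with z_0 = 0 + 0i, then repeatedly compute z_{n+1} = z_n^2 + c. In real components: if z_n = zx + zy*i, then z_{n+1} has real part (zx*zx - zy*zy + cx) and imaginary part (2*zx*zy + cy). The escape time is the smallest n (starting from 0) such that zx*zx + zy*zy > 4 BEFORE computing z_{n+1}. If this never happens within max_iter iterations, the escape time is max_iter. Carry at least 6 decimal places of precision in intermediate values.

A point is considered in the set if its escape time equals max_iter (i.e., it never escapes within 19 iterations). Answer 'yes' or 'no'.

Answer: no

Derivation:
z_0 = 0 + 0i, c = -1.4030 + -1.1510i
Iter 1: z = -1.4030 + -1.1510i, |z|^2 = 3.2932
Iter 2: z = -0.7594 + 2.0787i, |z|^2 = 4.8977
Escaped at iteration 2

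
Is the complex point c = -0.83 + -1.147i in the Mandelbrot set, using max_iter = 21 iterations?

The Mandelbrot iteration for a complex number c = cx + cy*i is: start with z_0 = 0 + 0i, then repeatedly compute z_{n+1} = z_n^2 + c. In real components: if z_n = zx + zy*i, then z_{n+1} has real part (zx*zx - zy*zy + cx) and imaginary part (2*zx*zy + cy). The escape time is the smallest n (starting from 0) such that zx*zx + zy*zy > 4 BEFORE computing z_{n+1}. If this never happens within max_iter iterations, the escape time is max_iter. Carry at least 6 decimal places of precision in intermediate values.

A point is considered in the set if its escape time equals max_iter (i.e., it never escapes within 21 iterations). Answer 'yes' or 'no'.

z_0 = 0 + 0i, c = -0.8300 + -1.1470i
Iter 1: z = -0.8300 + -1.1470i, |z|^2 = 2.0045
Iter 2: z = -1.4567 + 0.7570i, |z|^2 = 2.6951
Iter 3: z = 0.7189 + -3.3525i, |z|^2 = 11.7562
Escaped at iteration 3

Answer: no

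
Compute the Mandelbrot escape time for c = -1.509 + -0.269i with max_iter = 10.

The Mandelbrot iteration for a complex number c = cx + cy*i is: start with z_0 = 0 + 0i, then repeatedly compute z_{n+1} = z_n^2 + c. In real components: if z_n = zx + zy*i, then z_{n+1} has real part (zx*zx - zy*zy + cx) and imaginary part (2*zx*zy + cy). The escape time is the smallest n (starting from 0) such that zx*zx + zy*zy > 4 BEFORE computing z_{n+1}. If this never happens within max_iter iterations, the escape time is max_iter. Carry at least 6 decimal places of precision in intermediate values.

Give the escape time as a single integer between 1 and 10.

Answer: 5

Derivation:
z_0 = 0 + 0i, c = -1.5090 + -0.2690i
Iter 1: z = -1.5090 + -0.2690i, |z|^2 = 2.3494
Iter 2: z = 0.6957 + 0.5428i, |z|^2 = 0.7787
Iter 3: z = -1.3197 + 0.4863i, |z|^2 = 1.9780
Iter 4: z = -0.0040 + -1.5526i, |z|^2 = 2.4105
Iter 5: z = -3.9195 + -0.2565i, |z|^2 = 15.4281
Escaped at iteration 5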